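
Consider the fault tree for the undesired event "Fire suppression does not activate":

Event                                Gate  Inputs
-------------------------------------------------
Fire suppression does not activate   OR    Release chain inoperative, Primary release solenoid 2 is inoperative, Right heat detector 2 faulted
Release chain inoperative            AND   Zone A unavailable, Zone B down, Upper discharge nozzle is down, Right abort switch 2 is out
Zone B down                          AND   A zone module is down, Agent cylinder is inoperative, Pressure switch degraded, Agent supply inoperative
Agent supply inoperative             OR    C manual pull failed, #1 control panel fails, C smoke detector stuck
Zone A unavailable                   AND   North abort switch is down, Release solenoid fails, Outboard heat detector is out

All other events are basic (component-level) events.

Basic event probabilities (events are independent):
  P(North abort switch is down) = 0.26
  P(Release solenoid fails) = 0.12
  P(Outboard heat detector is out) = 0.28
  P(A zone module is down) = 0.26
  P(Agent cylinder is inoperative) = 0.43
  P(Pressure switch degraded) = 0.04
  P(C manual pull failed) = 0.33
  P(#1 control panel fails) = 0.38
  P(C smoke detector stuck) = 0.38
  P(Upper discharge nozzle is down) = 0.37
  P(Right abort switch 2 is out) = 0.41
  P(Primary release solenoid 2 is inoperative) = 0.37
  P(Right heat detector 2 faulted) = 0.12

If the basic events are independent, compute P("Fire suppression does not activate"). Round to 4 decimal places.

P(Zone A unavailable) [AND] = 0.26 × 0.12 × 0.28 = 0.008736
P(Agent supply inoperative) [OR] = 1 − (1−0.33) × (1−0.38) × (1−0.38) = 0.742452
P(Zone B down) [AND] = 0.26 × 0.43 × 0.04 × 0.742452 = 0.003320
P(Release chain inoperative) [AND] = 0.008736 × 0.003320 × 0.37 × 0.41 = 0.000004
P(Fire suppression does not activate) [OR] = 1 − (1−0.000004) × (1−0.37) × (1−0.12) = 0.445602
Rounded to 4 decimal places: P(Fire suppression does not activate) ≈ 0.4456.

0.4456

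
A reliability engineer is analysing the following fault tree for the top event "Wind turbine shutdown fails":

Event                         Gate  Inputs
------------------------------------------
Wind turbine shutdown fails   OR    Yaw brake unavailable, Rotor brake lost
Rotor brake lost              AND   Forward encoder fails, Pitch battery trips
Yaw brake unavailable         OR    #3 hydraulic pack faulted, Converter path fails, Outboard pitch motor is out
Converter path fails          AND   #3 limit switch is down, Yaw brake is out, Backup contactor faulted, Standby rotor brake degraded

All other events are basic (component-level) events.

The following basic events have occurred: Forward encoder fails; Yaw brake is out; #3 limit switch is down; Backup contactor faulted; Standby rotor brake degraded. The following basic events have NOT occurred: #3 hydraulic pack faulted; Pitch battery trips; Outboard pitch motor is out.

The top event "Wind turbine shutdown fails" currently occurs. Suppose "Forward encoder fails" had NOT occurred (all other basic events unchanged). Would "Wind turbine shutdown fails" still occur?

Yes

Counterfactual: set "Forward encoder fails" to not occurred.
Converter path fails [AND]: #3 limit switch is down=occurs, Yaw brake is out=occurs, Backup contactor faulted=occurs, Standby rotor brake degraded=occurs → all inputs occur → occurs.
Yaw brake unavailable [OR]: #3 hydraulic pack faulted=not, Converter path fails=occurs, Outboard pitch motor is out=not → at least one input occurs → occurs.
Rotor brake lost [AND]: Forward encoder fails=not, Pitch battery trips=not → not all inputs occur → does not occur.
Wind turbine shutdown fails [OR]: Yaw brake unavailable=occurs, Rotor brake lost=not → at least one input occurs → occurs.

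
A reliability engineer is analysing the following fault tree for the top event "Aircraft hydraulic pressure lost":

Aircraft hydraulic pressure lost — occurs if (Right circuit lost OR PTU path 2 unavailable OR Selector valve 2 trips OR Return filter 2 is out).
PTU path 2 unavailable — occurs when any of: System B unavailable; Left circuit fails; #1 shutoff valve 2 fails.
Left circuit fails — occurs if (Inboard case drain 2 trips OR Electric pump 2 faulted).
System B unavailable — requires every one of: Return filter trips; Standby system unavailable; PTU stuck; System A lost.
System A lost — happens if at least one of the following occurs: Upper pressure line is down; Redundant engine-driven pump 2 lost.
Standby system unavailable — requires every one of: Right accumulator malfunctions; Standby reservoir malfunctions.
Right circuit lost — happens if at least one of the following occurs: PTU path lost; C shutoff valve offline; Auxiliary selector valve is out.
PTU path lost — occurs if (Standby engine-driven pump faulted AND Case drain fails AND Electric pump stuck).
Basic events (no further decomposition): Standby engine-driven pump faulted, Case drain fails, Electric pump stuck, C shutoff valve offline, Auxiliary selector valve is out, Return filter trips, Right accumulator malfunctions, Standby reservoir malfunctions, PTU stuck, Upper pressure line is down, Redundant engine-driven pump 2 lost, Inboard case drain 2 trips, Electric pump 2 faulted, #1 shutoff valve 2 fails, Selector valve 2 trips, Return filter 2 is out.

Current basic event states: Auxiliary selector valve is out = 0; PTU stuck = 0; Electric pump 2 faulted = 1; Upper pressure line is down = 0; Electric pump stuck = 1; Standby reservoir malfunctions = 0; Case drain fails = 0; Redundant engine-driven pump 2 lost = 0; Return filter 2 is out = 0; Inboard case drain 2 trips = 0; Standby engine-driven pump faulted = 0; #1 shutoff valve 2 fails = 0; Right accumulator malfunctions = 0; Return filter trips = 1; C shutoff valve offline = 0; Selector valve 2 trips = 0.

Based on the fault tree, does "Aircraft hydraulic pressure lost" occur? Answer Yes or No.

Yes

PTU path lost [AND]: Standby engine-driven pump faulted=not, Case drain fails=not, Electric pump stuck=occurs → not all inputs occur → does not occur.
Right circuit lost [OR]: PTU path lost=not, C shutoff valve offline=not, Auxiliary selector valve is out=not → no input occurs → does not occur.
Standby system unavailable [AND]: Right accumulator malfunctions=not, Standby reservoir malfunctions=not → not all inputs occur → does not occur.
System A lost [OR]: Upper pressure line is down=not, Redundant engine-driven pump 2 lost=not → no input occurs → does not occur.
System B unavailable [AND]: Return filter trips=occurs, Standby system unavailable=not, PTU stuck=not, System A lost=not → not all inputs occur → does not occur.
Left circuit fails [OR]: Inboard case drain 2 trips=not, Electric pump 2 faulted=occurs → at least one input occurs → occurs.
PTU path 2 unavailable [OR]: System B unavailable=not, Left circuit fails=occurs, #1 shutoff valve 2 fails=not → at least one input occurs → occurs.
Aircraft hydraulic pressure lost [OR]: Right circuit lost=not, PTU path 2 unavailable=occurs, Selector valve 2 trips=not, Return filter 2 is out=not → at least one input occurs → occurs.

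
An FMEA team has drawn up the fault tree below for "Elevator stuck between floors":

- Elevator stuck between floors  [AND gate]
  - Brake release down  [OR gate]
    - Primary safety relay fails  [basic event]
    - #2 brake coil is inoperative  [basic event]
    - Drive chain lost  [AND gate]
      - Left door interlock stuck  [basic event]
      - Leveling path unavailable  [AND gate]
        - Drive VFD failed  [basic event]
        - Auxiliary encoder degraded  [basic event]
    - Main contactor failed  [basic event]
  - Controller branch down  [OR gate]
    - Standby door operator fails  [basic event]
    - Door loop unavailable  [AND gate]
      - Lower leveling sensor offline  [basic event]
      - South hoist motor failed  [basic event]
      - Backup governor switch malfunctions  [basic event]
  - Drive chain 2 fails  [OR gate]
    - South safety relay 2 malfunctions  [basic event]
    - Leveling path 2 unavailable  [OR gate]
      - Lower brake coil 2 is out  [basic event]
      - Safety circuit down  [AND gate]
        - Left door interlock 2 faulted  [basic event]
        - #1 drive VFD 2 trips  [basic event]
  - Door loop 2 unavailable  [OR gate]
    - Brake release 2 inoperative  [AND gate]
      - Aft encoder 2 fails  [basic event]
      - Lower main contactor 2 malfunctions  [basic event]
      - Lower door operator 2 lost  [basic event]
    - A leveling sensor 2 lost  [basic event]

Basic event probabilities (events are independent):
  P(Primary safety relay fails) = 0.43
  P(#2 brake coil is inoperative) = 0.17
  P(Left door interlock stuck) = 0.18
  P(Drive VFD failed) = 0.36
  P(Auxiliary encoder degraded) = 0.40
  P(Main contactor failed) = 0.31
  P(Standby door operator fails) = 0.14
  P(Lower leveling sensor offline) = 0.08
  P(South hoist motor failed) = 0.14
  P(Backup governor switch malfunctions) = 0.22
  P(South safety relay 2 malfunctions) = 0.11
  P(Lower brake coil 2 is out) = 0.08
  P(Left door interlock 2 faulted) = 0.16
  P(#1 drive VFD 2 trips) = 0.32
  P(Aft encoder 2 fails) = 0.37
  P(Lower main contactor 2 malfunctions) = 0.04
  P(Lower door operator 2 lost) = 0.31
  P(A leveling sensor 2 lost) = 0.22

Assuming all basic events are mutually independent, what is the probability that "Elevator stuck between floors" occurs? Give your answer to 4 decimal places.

P(Leveling path unavailable) [AND] = 0.36 × 0.40 = 0.144000
P(Drive chain lost) [AND] = 0.18 × 0.144000 = 0.025920
P(Brake release down) [OR] = 1 − (1−0.43) × (1−0.17) × (1−0.025920) × (1−0.31) = 0.682022
P(Door loop unavailable) [AND] = 0.08 × 0.14 × 0.22 = 0.002464
P(Controller branch down) [OR] = 1 − (1−0.14) × (1−0.002464) = 0.142119
P(Safety circuit down) [AND] = 0.16 × 0.32 = 0.051200
P(Leveling path 2 unavailable) [OR] = 1 − (1−0.08) × (1−0.051200) = 0.127104
P(Drive chain 2 fails) [OR] = 1 − (1−0.11) × (1−0.127104) = 0.223123
P(Brake release 2 inoperative) [AND] = 0.37 × 0.04 × 0.31 = 0.004588
P(Door loop 2 unavailable) [OR] = 1 − (1−0.004588) × (1−0.22) = 0.223579
P(Elevator stuck between floors) [AND] = 0.682022 × 0.142119 × 0.223123 × 0.223579 = 0.004835
Rounded to 4 decimal places: P(Elevator stuck between floors) ≈ 0.0048.

0.0048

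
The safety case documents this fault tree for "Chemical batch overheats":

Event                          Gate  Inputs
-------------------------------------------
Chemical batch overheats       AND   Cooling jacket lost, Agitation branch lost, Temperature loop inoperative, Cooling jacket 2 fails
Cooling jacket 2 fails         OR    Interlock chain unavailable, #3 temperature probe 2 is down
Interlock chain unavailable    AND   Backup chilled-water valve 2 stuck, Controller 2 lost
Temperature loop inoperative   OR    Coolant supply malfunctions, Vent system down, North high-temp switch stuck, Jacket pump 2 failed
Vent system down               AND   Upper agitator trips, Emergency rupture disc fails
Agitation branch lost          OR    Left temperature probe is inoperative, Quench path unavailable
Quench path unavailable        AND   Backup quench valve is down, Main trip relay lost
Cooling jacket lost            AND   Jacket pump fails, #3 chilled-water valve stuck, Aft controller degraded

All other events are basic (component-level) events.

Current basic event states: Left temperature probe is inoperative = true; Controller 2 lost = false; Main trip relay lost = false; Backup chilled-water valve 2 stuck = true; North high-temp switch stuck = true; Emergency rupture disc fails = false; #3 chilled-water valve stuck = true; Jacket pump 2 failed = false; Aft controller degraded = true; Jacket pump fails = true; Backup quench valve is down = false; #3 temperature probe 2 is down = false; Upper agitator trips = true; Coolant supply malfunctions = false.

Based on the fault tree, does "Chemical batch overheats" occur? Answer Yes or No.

No

Cooling jacket lost [AND]: Jacket pump fails=occurs, #3 chilled-water valve stuck=occurs, Aft controller degraded=occurs → all inputs occur → occurs.
Quench path unavailable [AND]: Backup quench valve is down=not, Main trip relay lost=not → not all inputs occur → does not occur.
Agitation branch lost [OR]: Left temperature probe is inoperative=occurs, Quench path unavailable=not → at least one input occurs → occurs.
Vent system down [AND]: Upper agitator trips=occurs, Emergency rupture disc fails=not → not all inputs occur → does not occur.
Temperature loop inoperative [OR]: Coolant supply malfunctions=not, Vent system down=not, North high-temp switch stuck=occurs, Jacket pump 2 failed=not → at least one input occurs → occurs.
Interlock chain unavailable [AND]: Backup chilled-water valve 2 stuck=occurs, Controller 2 lost=not → not all inputs occur → does not occur.
Cooling jacket 2 fails [OR]: Interlock chain unavailable=not, #3 temperature probe 2 is down=not → no input occurs → does not occur.
Chemical batch overheats [AND]: Cooling jacket lost=occurs, Agitation branch lost=occurs, Temperature loop inoperative=occurs, Cooling jacket 2 fails=not → not all inputs occur → does not occur.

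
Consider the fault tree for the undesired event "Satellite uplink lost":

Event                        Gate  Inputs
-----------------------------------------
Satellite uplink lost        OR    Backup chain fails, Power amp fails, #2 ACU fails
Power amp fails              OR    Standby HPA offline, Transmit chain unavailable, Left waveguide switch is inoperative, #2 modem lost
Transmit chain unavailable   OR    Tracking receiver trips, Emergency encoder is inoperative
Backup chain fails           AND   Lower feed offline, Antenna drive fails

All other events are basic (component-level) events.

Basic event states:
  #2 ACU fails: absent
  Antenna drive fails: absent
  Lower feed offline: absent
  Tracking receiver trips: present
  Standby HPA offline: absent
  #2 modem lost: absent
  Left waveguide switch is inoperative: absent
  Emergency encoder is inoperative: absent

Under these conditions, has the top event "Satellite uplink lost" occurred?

Backup chain fails [AND]: Lower feed offline=not, Antenna drive fails=not → not all inputs occur → does not occur.
Transmit chain unavailable [OR]: Tracking receiver trips=occurs, Emergency encoder is inoperative=not → at least one input occurs → occurs.
Power amp fails [OR]: Standby HPA offline=not, Transmit chain unavailable=occurs, Left waveguide switch is inoperative=not, #2 modem lost=not → at least one input occurs → occurs.
Satellite uplink lost [OR]: Backup chain fails=not, Power amp fails=occurs, #2 ACU fails=not → at least one input occurs → occurs.

Yes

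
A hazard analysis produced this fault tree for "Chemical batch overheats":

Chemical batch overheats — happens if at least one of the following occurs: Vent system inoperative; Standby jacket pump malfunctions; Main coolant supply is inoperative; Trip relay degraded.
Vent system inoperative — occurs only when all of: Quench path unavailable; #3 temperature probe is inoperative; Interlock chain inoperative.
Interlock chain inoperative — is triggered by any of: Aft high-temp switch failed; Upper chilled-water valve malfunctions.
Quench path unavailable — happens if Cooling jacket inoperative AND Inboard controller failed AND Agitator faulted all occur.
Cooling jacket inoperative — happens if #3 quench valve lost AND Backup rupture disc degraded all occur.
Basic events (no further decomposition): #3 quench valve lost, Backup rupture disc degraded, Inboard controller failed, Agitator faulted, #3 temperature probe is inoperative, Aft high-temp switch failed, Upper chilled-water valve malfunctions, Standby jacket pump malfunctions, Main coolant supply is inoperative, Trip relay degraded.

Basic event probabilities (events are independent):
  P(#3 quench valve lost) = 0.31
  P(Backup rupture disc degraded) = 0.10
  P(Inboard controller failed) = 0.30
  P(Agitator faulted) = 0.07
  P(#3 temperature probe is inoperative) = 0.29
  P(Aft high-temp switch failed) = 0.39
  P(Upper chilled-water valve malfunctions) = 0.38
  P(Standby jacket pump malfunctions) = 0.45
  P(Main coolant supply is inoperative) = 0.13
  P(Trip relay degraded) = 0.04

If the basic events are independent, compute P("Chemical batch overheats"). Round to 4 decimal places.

0.5407

P(Cooling jacket inoperative) [AND] = 0.31 × 0.10 = 0.031000
P(Quench path unavailable) [AND] = 0.031000 × 0.30 × 0.07 = 0.000651
P(Interlock chain inoperative) [OR] = 1 − (1−0.39) × (1−0.38) = 0.621800
P(Vent system inoperative) [AND] = 0.000651 × 0.29 × 0.621800 = 0.000117
P(Chemical batch overheats) [OR] = 1 − (1−0.000117) × (1−0.45) × (1−0.13) × (1−0.04) = 0.540694
Rounded to 4 decimal places: P(Chemical batch overheats) ≈ 0.5407.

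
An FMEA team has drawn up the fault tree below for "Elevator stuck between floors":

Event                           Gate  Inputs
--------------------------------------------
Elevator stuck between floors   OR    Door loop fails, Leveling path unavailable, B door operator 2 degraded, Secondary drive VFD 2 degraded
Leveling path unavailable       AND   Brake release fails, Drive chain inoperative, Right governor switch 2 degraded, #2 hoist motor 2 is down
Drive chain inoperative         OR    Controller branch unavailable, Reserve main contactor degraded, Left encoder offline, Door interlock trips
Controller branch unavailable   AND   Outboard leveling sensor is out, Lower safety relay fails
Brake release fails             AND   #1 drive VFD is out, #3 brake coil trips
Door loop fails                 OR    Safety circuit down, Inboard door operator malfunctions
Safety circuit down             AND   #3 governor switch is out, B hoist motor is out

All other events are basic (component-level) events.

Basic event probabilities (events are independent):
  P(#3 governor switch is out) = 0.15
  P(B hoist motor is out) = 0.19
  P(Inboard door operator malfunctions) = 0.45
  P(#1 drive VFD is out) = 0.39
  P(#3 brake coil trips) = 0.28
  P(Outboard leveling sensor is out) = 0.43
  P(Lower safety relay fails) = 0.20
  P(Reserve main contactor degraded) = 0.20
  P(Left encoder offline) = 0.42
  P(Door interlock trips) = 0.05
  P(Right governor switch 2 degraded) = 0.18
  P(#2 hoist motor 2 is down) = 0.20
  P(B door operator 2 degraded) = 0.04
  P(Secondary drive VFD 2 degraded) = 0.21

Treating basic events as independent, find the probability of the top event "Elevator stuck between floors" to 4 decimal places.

P(Safety circuit down) [AND] = 0.15 × 0.19 = 0.028500
P(Door loop fails) [OR] = 1 − (1−0.028500) × (1−0.45) = 0.465675
P(Brake release fails) [AND] = 0.39 × 0.28 = 0.109200
P(Controller branch unavailable) [AND] = 0.43 × 0.20 = 0.086000
P(Drive chain inoperative) [OR] = 1 − (1−0.086000) × (1−0.20) × (1−0.42) × (1−0.05) = 0.597109
P(Leveling path unavailable) [AND] = 0.109200 × 0.597109 × 0.18 × 0.20 = 0.002347
P(Elevator stuck between floors) [OR] = 1 − (1−0.465675) × (1−0.002347) × (1−0.04) × (1−0.21) = 0.595719
Rounded to 4 decimal places: P(Elevator stuck between floors) ≈ 0.5957.

0.5957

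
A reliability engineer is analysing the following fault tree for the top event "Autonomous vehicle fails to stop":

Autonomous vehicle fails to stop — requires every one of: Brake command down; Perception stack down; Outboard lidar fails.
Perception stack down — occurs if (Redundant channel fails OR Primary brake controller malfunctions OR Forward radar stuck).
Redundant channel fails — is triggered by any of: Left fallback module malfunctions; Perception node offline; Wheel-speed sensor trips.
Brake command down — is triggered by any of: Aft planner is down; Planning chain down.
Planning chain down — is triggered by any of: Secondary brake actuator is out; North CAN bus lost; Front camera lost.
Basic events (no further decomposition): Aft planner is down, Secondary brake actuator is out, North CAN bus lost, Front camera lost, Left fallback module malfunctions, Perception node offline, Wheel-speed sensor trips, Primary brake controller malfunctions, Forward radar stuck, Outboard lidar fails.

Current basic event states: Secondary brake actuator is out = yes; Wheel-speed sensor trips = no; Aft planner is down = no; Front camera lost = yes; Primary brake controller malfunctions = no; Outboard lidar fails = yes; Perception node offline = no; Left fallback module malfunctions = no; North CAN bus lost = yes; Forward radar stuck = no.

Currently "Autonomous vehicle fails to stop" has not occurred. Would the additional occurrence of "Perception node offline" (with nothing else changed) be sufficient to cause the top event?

Counterfactual: set "Perception node offline" to occurred.
Planning chain down [OR]: Secondary brake actuator is out=occurs, North CAN bus lost=occurs, Front camera lost=occurs → at least one input occurs → occurs.
Brake command down [OR]: Aft planner is down=not, Planning chain down=occurs → at least one input occurs → occurs.
Redundant channel fails [OR]: Left fallback module malfunctions=not, Perception node offline=occurs, Wheel-speed sensor trips=not → at least one input occurs → occurs.
Perception stack down [OR]: Redundant channel fails=occurs, Primary brake controller malfunctions=not, Forward radar stuck=not → at least one input occurs → occurs.
Autonomous vehicle fails to stop [AND]: Brake command down=occurs, Perception stack down=occurs, Outboard lidar fails=occurs → all inputs occur → occurs.

Yes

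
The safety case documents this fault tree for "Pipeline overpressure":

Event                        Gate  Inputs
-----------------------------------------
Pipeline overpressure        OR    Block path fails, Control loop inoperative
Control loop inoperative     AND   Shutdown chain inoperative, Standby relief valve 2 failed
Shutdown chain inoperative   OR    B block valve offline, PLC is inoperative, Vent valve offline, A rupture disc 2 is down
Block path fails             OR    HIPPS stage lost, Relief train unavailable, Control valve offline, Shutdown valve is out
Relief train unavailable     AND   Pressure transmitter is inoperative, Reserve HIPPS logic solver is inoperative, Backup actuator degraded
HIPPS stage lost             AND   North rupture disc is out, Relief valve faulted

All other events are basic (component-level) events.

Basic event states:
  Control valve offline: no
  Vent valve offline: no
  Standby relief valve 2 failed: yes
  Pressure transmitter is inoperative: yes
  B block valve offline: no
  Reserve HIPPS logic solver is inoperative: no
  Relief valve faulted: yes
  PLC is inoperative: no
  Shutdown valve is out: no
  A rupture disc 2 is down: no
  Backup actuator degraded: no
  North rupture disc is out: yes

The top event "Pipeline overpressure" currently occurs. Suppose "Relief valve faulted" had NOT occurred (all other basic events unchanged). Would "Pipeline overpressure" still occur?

No

Counterfactual: set "Relief valve faulted" to not occurred.
HIPPS stage lost [AND]: North rupture disc is out=occurs, Relief valve faulted=not → not all inputs occur → does not occur.
Relief train unavailable [AND]: Pressure transmitter is inoperative=occurs, Reserve HIPPS logic solver is inoperative=not, Backup actuator degraded=not → not all inputs occur → does not occur.
Block path fails [OR]: HIPPS stage lost=not, Relief train unavailable=not, Control valve offline=not, Shutdown valve is out=not → no input occurs → does not occur.
Shutdown chain inoperative [OR]: B block valve offline=not, PLC is inoperative=not, Vent valve offline=not, A rupture disc 2 is down=not → no input occurs → does not occur.
Control loop inoperative [AND]: Shutdown chain inoperative=not, Standby relief valve 2 failed=occurs → not all inputs occur → does not occur.
Pipeline overpressure [OR]: Block path fails=not, Control loop inoperative=not → no input occurs → does not occur.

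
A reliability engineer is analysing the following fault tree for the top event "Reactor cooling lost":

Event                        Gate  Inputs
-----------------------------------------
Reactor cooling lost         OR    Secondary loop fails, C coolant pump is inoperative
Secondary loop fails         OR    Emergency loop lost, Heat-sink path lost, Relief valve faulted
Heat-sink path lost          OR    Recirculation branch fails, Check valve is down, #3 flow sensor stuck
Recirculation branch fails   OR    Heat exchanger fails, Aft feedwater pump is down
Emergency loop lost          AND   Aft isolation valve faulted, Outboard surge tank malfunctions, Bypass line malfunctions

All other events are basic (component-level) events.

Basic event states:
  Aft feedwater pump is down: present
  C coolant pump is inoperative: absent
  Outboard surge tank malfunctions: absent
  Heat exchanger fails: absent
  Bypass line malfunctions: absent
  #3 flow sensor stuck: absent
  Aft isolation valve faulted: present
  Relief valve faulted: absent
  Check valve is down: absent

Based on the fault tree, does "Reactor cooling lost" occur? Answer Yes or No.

Emergency loop lost [AND]: Aft isolation valve faulted=occurs, Outboard surge tank malfunctions=not, Bypass line malfunctions=not → not all inputs occur → does not occur.
Recirculation branch fails [OR]: Heat exchanger fails=not, Aft feedwater pump is down=occurs → at least one input occurs → occurs.
Heat-sink path lost [OR]: Recirculation branch fails=occurs, Check valve is down=not, #3 flow sensor stuck=not → at least one input occurs → occurs.
Secondary loop fails [OR]: Emergency loop lost=not, Heat-sink path lost=occurs, Relief valve faulted=not → at least one input occurs → occurs.
Reactor cooling lost [OR]: Secondary loop fails=occurs, C coolant pump is inoperative=not → at least one input occurs → occurs.

Yes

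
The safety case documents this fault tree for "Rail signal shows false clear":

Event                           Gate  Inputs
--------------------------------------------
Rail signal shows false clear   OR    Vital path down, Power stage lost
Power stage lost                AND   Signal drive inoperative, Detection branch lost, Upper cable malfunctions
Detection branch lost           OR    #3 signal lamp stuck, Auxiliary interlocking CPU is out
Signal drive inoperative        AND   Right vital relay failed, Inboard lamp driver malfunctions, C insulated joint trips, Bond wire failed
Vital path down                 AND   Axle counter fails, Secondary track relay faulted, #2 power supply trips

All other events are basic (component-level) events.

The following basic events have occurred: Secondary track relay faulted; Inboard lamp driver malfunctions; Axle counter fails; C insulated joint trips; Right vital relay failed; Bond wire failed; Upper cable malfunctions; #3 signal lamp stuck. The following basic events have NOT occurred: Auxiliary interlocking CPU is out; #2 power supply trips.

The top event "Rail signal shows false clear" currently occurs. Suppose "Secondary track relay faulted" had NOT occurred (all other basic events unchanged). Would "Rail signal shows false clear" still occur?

Counterfactual: set "Secondary track relay faulted" to not occurred.
Vital path down [AND]: Axle counter fails=occurs, Secondary track relay faulted=not, #2 power supply trips=not → not all inputs occur → does not occur.
Signal drive inoperative [AND]: Right vital relay failed=occurs, Inboard lamp driver malfunctions=occurs, C insulated joint trips=occurs, Bond wire failed=occurs → all inputs occur → occurs.
Detection branch lost [OR]: #3 signal lamp stuck=occurs, Auxiliary interlocking CPU is out=not → at least one input occurs → occurs.
Power stage lost [AND]: Signal drive inoperative=occurs, Detection branch lost=occurs, Upper cable malfunctions=occurs → all inputs occur → occurs.
Rail signal shows false clear [OR]: Vital path down=not, Power stage lost=occurs → at least one input occurs → occurs.

Yes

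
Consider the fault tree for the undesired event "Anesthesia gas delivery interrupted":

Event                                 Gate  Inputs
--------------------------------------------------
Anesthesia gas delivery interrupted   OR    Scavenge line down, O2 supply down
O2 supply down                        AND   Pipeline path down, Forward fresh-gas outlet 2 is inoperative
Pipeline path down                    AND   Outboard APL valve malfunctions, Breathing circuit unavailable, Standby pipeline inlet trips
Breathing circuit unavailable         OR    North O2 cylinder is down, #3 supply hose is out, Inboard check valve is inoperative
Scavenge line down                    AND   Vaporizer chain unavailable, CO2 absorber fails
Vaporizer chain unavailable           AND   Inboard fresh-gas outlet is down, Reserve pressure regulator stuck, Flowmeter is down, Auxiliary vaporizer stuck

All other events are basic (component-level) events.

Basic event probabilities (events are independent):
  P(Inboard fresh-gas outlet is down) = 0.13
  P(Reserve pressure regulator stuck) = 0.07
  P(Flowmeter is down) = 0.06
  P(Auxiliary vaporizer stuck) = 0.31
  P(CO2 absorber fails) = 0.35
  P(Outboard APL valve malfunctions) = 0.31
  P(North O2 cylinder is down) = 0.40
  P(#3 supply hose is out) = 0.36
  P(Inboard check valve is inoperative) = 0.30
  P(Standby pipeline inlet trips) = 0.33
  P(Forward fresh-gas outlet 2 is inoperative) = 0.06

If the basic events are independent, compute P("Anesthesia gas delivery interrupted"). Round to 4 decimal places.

0.0045

P(Vaporizer chain unavailable) [AND] = 0.13 × 0.07 × 0.06 × 0.31 = 0.000169
P(Scavenge line down) [AND] = 0.000169 × 0.35 = 0.000059
P(Breathing circuit unavailable) [OR] = 1 − (1−0.40) × (1−0.36) × (1−0.30) = 0.731200
P(Pipeline path down) [AND] = 0.31 × 0.731200 × 0.33 = 0.074802
P(O2 supply down) [AND] = 0.074802 × 0.06 = 0.004488
P(Anesthesia gas delivery interrupted) [OR] = 1 − (1−0.000059) × (1−0.004488) = 0.004547
Rounded to 4 decimal places: P(Anesthesia gas delivery interrupted) ≈ 0.0045.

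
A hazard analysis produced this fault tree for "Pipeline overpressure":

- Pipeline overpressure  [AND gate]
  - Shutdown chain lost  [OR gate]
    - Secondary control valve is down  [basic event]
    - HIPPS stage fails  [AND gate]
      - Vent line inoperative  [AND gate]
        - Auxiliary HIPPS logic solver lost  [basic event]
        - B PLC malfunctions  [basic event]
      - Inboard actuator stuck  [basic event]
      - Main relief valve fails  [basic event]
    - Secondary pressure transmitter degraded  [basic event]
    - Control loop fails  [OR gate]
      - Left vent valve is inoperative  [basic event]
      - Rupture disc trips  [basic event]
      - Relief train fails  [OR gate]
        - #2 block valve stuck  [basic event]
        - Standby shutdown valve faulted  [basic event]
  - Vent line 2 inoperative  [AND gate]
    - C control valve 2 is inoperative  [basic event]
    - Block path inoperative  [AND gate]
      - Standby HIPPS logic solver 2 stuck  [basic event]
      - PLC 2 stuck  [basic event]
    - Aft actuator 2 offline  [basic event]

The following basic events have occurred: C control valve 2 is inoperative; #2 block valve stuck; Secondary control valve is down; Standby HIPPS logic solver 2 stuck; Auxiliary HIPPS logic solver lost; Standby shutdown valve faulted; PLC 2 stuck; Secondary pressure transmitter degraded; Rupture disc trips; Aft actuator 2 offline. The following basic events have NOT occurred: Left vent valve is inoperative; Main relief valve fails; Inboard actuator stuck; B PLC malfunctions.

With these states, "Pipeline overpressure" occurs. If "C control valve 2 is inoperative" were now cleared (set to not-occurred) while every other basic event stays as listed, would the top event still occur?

No

Counterfactual: set "C control valve 2 is inoperative" to not occurred.
Vent line inoperative [AND]: Auxiliary HIPPS logic solver lost=occurs, B PLC malfunctions=not → not all inputs occur → does not occur.
HIPPS stage fails [AND]: Vent line inoperative=not, Inboard actuator stuck=not, Main relief valve fails=not → not all inputs occur → does not occur.
Relief train fails [OR]: #2 block valve stuck=occurs, Standby shutdown valve faulted=occurs → at least one input occurs → occurs.
Control loop fails [OR]: Left vent valve is inoperative=not, Rupture disc trips=occurs, Relief train fails=occurs → at least one input occurs → occurs.
Shutdown chain lost [OR]: Secondary control valve is down=occurs, HIPPS stage fails=not, Secondary pressure transmitter degraded=occurs, Control loop fails=occurs → at least one input occurs → occurs.
Block path inoperative [AND]: Standby HIPPS logic solver 2 stuck=occurs, PLC 2 stuck=occurs → all inputs occur → occurs.
Vent line 2 inoperative [AND]: C control valve 2 is inoperative=not, Block path inoperative=occurs, Aft actuator 2 offline=occurs → not all inputs occur → does not occur.
Pipeline overpressure [AND]: Shutdown chain lost=occurs, Vent line 2 inoperative=not → not all inputs occur → does not occur.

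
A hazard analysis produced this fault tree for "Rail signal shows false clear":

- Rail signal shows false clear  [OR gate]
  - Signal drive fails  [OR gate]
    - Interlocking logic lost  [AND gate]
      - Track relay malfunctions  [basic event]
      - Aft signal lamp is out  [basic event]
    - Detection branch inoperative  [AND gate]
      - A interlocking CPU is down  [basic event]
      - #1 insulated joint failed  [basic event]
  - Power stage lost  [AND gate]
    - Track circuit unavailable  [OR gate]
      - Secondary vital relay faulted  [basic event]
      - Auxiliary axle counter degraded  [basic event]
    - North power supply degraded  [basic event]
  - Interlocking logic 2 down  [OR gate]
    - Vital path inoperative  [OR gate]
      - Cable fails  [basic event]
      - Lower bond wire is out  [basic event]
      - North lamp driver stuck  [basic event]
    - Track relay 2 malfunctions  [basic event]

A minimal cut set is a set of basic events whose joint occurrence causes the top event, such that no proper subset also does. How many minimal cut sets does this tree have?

Interlocking logic lost [AND]: one cut set from each child combined → 1 × 1 = 1 cut set(s).
Detection branch inoperative [AND]: one cut set from each child combined → 1 × 1 = 1 cut set(s).
Signal drive fails [OR]: union of children's cut sets → 2 cut set(s).
Track circuit unavailable [OR]: union of children's cut sets → 2 cut set(s).
Power stage lost [AND]: one cut set from each child combined → 2 × 1 = 2 cut set(s).
Vital path inoperative [OR]: union of children's cut sets → 3 cut set(s).
Interlocking logic 2 down [OR]: union of children's cut sets → 4 cut set(s).
Rail signal shows false clear [OR]: union of children's cut sets → 8 cut set(s).
Minimal cut sets: {Aft signal lamp is out, Track relay malfunctions}; {#1 insulated joint failed, A interlocking CPU is down}; {North power supply degraded, Secondary vital relay faulted}; {Auxiliary axle counter degraded, North power supply degraded}; {Cable fails}; {Lower bond wire is out}; {North lamp driver stuck}; {Track relay 2 malfunctions}.

8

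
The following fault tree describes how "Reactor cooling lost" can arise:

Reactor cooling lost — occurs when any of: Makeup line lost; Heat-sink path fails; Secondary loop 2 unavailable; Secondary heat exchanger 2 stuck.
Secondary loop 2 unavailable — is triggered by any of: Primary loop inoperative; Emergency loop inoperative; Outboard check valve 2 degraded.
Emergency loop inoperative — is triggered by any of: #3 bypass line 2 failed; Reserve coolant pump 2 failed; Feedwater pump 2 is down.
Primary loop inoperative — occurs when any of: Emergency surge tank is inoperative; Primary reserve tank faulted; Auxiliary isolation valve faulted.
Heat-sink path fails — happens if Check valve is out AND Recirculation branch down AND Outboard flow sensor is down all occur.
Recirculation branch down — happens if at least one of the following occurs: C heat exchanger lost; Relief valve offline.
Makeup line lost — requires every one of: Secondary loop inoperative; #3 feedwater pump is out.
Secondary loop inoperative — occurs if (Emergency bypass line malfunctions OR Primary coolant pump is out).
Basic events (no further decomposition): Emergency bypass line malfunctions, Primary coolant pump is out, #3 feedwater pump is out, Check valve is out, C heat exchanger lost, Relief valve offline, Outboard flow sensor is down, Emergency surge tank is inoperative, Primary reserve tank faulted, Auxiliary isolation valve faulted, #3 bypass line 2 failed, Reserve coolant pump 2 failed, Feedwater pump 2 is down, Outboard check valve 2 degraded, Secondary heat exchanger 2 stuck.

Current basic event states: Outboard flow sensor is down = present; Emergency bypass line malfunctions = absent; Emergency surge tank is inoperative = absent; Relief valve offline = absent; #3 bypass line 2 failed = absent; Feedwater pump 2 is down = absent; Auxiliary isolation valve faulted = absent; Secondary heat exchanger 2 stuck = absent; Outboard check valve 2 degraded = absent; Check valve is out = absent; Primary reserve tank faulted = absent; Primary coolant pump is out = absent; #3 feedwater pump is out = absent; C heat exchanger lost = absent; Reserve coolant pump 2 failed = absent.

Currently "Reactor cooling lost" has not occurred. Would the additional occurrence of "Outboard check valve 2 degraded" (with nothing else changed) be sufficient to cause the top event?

Counterfactual: set "Outboard check valve 2 degraded" to occurred.
Secondary loop inoperative [OR]: Emergency bypass line malfunctions=not, Primary coolant pump is out=not → no input occurs → does not occur.
Makeup line lost [AND]: Secondary loop inoperative=not, #3 feedwater pump is out=not → not all inputs occur → does not occur.
Recirculation branch down [OR]: C heat exchanger lost=not, Relief valve offline=not → no input occurs → does not occur.
Heat-sink path fails [AND]: Check valve is out=not, Recirculation branch down=not, Outboard flow sensor is down=occurs → not all inputs occur → does not occur.
Primary loop inoperative [OR]: Emergency surge tank is inoperative=not, Primary reserve tank faulted=not, Auxiliary isolation valve faulted=not → no input occurs → does not occur.
Emergency loop inoperative [OR]: #3 bypass line 2 failed=not, Reserve coolant pump 2 failed=not, Feedwater pump 2 is down=not → no input occurs → does not occur.
Secondary loop 2 unavailable [OR]: Primary loop inoperative=not, Emergency loop inoperative=not, Outboard check valve 2 degraded=occurs → at least one input occurs → occurs.
Reactor cooling lost [OR]: Makeup line lost=not, Heat-sink path fails=not, Secondary loop 2 unavailable=occurs, Secondary heat exchanger 2 stuck=not → at least one input occurs → occurs.

Yes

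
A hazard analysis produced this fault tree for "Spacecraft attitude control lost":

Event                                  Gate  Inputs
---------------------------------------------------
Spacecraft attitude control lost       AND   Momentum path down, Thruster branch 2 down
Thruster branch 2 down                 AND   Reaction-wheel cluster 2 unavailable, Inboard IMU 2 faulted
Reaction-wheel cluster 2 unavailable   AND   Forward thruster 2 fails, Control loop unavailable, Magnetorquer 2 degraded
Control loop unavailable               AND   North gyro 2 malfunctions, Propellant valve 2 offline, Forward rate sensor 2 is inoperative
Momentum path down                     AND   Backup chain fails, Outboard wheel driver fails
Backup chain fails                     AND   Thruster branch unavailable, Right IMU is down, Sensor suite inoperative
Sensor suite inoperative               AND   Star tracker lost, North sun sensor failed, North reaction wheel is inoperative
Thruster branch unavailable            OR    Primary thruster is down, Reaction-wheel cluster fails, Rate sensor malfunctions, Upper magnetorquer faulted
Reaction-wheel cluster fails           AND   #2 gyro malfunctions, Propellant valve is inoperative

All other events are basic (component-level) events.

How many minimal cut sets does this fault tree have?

Reaction-wheel cluster fails [AND]: one cut set from each child combined → 1 × 1 = 1 cut set(s).
Thruster branch unavailable [OR]: union of children's cut sets → 4 cut set(s).
Sensor suite inoperative [AND]: one cut set from each child combined → 1 × 1 × 1 = 1 cut set(s).
Backup chain fails [AND]: one cut set from each child combined → 4 × 1 × 1 = 4 cut set(s).
Momentum path down [AND]: one cut set from each child combined → 4 × 1 = 4 cut set(s).
Control loop unavailable [AND]: one cut set from each child combined → 1 × 1 × 1 = 1 cut set(s).
Reaction-wheel cluster 2 unavailable [AND]: one cut set from each child combined → 1 × 1 × 1 = 1 cut set(s).
Thruster branch 2 down [AND]: one cut set from each child combined → 1 × 1 = 1 cut set(s).
Spacecraft attitude control lost [AND]: one cut set from each child combined → 4 × 1 = 4 cut set(s).
Minimal cut sets: {Forward rate sensor 2 is inoperative, Forward thruster 2 fails, Inboard IMU 2 faulted, Magnetorquer 2 degraded, North gyro 2 malfunctions, North reaction wheel is inoperative, North sun sensor failed, Outboard wheel driver fails, Primary thruster is down, Propellant valve 2 offline, Right IMU is down, Star tracker lost}; {#2 gyro malfunctions, Forward rate sensor 2 is inoperative, Forward thruster 2 fails, Inboard IMU 2 faulted, Magnetorquer 2 degraded, North gyro 2 malfunctions, North reaction wheel is inoperative, North sun sensor failed, Outboard wheel driver fails, Propellant valve 2 offline, Propellant valve is inoperative, Right IMU is down, Star tracker lost}; {Forward rate sensor 2 is inoperative, Forward thruster 2 fails, Inboard IMU 2 faulted, Magnetorquer 2 degraded, North gyro 2 malfunctions, North reaction wheel is inoperative, North sun sensor failed, Outboard wheel driver fails, Propellant valve 2 offline, Rate sensor malfunctions, Right IMU is down, Star tracker lost}; {Forward rate sensor 2 is inoperative, Forward thruster 2 fails, Inboard IMU 2 faulted, Magnetorquer 2 degraded, North gyro 2 malfunctions, North reaction wheel is inoperative, North sun sensor failed, Outboard wheel driver fails, Propellant valve 2 offline, Right IMU is down, Star tracker lost, Upper magnetorquer faulted}.

4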